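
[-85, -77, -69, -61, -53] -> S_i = -85 + 8*i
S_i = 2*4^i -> [2, 8, 32, 128, 512]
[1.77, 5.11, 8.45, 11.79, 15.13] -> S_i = 1.77 + 3.34*i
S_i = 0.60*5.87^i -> [0.6, 3.52, 20.67, 121.36, 712.37]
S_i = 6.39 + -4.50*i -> [6.39, 1.89, -2.61, -7.11, -11.61]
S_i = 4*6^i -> [4, 24, 144, 864, 5184]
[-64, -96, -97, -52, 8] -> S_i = Random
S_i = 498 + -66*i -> [498, 432, 366, 300, 234]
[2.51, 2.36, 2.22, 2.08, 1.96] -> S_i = 2.51*0.94^i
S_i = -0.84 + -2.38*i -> [-0.84, -3.22, -5.6, -7.98, -10.36]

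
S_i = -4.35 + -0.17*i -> [-4.35, -4.52, -4.69, -4.86, -5.03]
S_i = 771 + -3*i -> [771, 768, 765, 762, 759]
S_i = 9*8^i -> [9, 72, 576, 4608, 36864]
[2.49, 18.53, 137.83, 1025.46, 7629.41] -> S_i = 2.49*7.44^i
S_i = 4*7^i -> [4, 28, 196, 1372, 9604]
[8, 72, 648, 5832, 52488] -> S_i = 8*9^i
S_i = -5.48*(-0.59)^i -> [-5.48, 3.23, -1.91, 1.13, -0.66]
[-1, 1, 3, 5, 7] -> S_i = -1 + 2*i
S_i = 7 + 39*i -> [7, 46, 85, 124, 163]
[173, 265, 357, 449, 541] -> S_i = 173 + 92*i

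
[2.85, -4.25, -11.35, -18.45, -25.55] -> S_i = 2.85 + -7.10*i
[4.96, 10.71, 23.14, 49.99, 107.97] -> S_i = 4.96*2.16^i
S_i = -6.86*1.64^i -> [-6.86, -11.25, -18.45, -30.26, -49.62]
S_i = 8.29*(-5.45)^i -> [8.29, -45.18, 246.23, -1341.97, 7313.76]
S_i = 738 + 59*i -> [738, 797, 856, 915, 974]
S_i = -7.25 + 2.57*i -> [-7.25, -4.68, -2.11, 0.46, 3.03]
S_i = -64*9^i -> [-64, -576, -5184, -46656, -419904]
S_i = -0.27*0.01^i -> [-0.27, -0.0, -0.0, -0.0, -0.0]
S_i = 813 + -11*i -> [813, 802, 791, 780, 769]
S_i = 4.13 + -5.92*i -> [4.13, -1.79, -7.71, -13.63, -19.55]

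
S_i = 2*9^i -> [2, 18, 162, 1458, 13122]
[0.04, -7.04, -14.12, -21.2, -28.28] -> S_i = 0.04 + -7.08*i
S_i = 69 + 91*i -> [69, 160, 251, 342, 433]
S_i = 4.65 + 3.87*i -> [4.65, 8.52, 12.39, 16.26, 20.13]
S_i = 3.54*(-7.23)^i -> [3.54, -25.59, 185.05, -1337.88, 9672.89]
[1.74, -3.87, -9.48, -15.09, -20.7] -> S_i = 1.74 + -5.61*i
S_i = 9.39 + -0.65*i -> [9.39, 8.74, 8.09, 7.44, 6.79]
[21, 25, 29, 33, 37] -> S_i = 21 + 4*i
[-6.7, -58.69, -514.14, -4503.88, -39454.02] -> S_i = -6.70*8.76^i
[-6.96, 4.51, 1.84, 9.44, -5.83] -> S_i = Random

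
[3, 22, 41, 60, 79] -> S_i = 3 + 19*i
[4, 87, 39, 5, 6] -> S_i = Random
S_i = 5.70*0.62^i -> [5.7, 3.53, 2.19, 1.36, 0.84]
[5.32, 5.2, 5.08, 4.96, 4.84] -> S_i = 5.32 + -0.12*i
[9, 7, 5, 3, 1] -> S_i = 9 + -2*i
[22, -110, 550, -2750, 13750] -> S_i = 22*-5^i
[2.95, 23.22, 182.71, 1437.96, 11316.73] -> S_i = 2.95*7.87^i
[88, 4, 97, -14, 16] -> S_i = Random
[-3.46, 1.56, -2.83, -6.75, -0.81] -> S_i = Random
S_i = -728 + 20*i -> [-728, -708, -688, -668, -648]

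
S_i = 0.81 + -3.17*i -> [0.81, -2.36, -5.53, -8.7, -11.87]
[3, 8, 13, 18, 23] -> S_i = 3 + 5*i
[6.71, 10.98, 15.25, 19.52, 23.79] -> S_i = 6.71 + 4.27*i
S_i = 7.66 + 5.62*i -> [7.66, 13.28, 18.9, 24.52, 30.14]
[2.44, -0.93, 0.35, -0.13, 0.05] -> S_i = 2.44*(-0.38)^i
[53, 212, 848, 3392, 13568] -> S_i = 53*4^i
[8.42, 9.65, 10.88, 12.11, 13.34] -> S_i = 8.42 + 1.23*i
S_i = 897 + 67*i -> [897, 964, 1031, 1098, 1165]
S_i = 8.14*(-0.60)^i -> [8.14, -4.88, 2.93, -1.76, 1.05]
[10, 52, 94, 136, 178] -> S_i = 10 + 42*i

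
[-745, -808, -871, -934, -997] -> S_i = -745 + -63*i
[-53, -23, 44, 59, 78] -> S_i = Random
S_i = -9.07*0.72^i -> [-9.07, -6.53, -4.7, -3.39, -2.44]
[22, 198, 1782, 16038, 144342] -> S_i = 22*9^i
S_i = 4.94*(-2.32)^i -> [4.94, -11.46, 26.59, -61.69, 143.11]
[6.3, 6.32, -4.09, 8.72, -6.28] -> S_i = Random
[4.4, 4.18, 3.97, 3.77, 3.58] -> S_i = 4.40*0.95^i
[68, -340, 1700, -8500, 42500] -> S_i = 68*-5^i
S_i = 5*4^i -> [5, 20, 80, 320, 1280]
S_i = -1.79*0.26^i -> [-1.79, -0.47, -0.12, -0.03, -0.01]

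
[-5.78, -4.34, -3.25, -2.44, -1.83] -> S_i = -5.78*0.75^i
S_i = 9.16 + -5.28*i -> [9.16, 3.88, -1.4, -6.68, -11.96]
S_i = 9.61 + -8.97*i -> [9.61, 0.64, -8.33, -17.3, -26.27]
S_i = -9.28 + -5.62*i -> [-9.28, -14.9, -20.52, -26.14, -31.76]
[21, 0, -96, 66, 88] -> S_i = Random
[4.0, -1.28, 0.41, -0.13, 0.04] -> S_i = 4.00*(-0.32)^i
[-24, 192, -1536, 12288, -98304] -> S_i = -24*-8^i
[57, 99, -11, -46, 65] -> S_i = Random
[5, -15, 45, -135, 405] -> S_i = 5*-3^i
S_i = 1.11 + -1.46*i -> [1.11, -0.35, -1.81, -3.27, -4.73]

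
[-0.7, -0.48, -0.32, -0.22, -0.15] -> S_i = -0.70*0.68^i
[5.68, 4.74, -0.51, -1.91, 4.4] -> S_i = Random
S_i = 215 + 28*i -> [215, 243, 271, 299, 327]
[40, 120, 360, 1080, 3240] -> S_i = 40*3^i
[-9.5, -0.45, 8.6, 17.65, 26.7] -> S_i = -9.50 + 9.05*i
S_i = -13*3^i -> [-13, -39, -117, -351, -1053]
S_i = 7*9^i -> [7, 63, 567, 5103, 45927]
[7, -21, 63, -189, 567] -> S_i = 7*-3^i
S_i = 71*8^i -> [71, 568, 4544, 36352, 290816]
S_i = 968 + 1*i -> [968, 969, 970, 971, 972]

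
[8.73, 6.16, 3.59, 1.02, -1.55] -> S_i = 8.73 + -2.57*i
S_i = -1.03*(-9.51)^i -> [-1.03, 9.8, -93.15, 885.89, -8424.79]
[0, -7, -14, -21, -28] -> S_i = 0 + -7*i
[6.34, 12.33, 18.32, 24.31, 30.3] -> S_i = 6.34 + 5.99*i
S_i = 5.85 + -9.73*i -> [5.85, -3.88, -13.61, -23.34, -33.07]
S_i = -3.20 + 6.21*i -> [-3.2, 3.01, 9.22, 15.43, 21.64]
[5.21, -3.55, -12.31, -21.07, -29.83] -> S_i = 5.21 + -8.76*i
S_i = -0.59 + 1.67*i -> [-0.59, 1.08, 2.75, 4.42, 6.09]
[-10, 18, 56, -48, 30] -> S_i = Random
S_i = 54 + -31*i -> [54, 23, -8, -39, -70]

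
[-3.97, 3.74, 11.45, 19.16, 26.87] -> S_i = -3.97 + 7.71*i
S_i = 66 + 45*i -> [66, 111, 156, 201, 246]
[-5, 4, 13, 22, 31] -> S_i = -5 + 9*i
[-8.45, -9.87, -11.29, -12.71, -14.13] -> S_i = -8.45 + -1.42*i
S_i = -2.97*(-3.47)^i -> [-2.97, 10.31, -35.76, 124.09, -430.6]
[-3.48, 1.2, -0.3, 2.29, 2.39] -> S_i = Random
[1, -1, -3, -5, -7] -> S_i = 1 + -2*i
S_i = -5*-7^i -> [-5, 35, -245, 1715, -12005]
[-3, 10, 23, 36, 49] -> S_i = -3 + 13*i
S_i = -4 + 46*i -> [-4, 42, 88, 134, 180]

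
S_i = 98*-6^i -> [98, -588, 3528, -21168, 127008]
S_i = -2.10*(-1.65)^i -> [-2.1, 3.46, -5.72, 9.43, -15.57]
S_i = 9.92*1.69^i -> [9.92, 16.76, 28.33, 47.88, 80.92]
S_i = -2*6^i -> [-2, -12, -72, -432, -2592]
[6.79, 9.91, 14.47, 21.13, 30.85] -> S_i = 6.79*1.46^i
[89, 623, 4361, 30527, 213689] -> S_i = 89*7^i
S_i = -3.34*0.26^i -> [-3.34, -0.87, -0.23, -0.06, -0.02]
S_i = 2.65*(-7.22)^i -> [2.65, -19.13, 138.14, -997.37, 7201.03]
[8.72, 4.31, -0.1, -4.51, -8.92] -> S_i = 8.72 + -4.41*i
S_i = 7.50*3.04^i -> [7.5, 22.8, 69.31, 210.71, 640.55]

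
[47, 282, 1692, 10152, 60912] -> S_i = 47*6^i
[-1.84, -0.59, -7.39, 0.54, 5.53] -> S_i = Random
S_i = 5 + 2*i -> [5, 7, 9, 11, 13]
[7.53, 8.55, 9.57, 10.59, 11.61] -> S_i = 7.53 + 1.02*i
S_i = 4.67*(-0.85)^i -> [4.67, -3.97, 3.37, -2.87, 2.44]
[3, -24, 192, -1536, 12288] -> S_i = 3*-8^i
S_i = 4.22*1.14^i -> [4.22, 4.81, 5.48, 6.25, 7.13]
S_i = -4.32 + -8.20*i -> [-4.32, -12.52, -20.72, -28.92, -37.12]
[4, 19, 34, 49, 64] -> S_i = 4 + 15*i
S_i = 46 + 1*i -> [46, 47, 48, 49, 50]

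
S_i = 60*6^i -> [60, 360, 2160, 12960, 77760]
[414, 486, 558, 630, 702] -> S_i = 414 + 72*i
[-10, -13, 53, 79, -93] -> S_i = Random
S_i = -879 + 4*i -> [-879, -875, -871, -867, -863]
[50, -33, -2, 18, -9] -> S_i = Random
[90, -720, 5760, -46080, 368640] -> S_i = 90*-8^i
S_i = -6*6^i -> [-6, -36, -216, -1296, -7776]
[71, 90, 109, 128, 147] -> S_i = 71 + 19*i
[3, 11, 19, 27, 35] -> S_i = 3 + 8*i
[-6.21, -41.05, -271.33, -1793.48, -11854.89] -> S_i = -6.21*6.61^i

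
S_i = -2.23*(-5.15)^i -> [-2.23, 11.48, -59.15, 304.6, -1568.68]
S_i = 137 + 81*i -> [137, 218, 299, 380, 461]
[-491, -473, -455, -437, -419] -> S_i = -491 + 18*i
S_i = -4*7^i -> [-4, -28, -196, -1372, -9604]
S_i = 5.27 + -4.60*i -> [5.27, 0.67, -3.93, -8.53, -13.13]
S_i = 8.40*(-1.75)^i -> [8.4, -14.7, 25.72, -45.02, 78.78]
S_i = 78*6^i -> [78, 468, 2808, 16848, 101088]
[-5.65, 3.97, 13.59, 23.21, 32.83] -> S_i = -5.65 + 9.62*i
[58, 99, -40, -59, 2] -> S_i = Random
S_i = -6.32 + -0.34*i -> [-6.32, -6.66, -7.0, -7.34, -7.68]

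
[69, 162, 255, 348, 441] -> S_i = 69 + 93*i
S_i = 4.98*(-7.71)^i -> [4.98, -38.4, 296.03, -2282.4, 17597.33]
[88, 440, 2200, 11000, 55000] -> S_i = 88*5^i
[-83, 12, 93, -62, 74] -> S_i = Random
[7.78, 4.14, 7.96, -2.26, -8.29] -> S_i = Random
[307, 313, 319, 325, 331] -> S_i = 307 + 6*i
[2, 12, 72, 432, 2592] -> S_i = 2*6^i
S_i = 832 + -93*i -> [832, 739, 646, 553, 460]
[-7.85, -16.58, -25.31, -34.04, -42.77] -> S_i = -7.85 + -8.73*i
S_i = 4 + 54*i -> [4, 58, 112, 166, 220]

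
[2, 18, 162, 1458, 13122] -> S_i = 2*9^i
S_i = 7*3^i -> [7, 21, 63, 189, 567]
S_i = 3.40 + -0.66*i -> [3.4, 2.74, 2.08, 1.42, 0.76]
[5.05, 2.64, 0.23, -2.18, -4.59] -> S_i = 5.05 + -2.41*i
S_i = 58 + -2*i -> [58, 56, 54, 52, 50]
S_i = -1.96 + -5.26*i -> [-1.96, -7.22, -12.48, -17.74, -23.0]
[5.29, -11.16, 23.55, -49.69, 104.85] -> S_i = 5.29*(-2.11)^i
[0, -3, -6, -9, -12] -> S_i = 0 + -3*i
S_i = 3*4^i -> [3, 12, 48, 192, 768]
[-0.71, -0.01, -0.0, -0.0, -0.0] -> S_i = -0.71*0.01^i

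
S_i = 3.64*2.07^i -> [3.64, 7.53, 15.6, 32.29, 66.83]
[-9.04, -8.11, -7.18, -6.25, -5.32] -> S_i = -9.04 + 0.93*i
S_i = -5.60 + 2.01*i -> [-5.6, -3.59, -1.58, 0.43, 2.44]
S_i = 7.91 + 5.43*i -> [7.91, 13.34, 18.77, 24.2, 29.63]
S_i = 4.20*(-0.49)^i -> [4.2, -2.06, 1.01, -0.49, 0.24]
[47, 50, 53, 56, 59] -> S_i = 47 + 3*i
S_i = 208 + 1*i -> [208, 209, 210, 211, 212]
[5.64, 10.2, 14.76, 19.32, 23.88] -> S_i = 5.64 + 4.56*i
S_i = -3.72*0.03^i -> [-3.72, -0.11, -0.0, -0.0, -0.0]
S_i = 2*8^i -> [2, 16, 128, 1024, 8192]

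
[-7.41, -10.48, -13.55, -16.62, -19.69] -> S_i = -7.41 + -3.07*i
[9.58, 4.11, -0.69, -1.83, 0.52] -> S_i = Random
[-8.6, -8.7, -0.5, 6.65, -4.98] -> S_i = Random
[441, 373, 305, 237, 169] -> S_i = 441 + -68*i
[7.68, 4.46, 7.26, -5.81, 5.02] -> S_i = Random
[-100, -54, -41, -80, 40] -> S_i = Random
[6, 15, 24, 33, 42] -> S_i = 6 + 9*i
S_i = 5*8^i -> [5, 40, 320, 2560, 20480]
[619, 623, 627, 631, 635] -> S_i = 619 + 4*i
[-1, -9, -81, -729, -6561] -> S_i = -1*9^i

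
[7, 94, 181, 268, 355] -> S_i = 7 + 87*i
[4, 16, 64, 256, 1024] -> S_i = 4*4^i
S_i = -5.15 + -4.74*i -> [-5.15, -9.89, -14.63, -19.37, -24.11]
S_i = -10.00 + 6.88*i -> [-10.0, -3.12, 3.76, 10.64, 17.52]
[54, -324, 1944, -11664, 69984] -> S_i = 54*-6^i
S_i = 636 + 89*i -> [636, 725, 814, 903, 992]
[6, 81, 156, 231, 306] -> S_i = 6 + 75*i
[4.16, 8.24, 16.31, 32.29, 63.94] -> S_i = 4.16*1.98^i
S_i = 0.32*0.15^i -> [0.32, 0.05, 0.01, 0.0, 0.0]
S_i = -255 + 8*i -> [-255, -247, -239, -231, -223]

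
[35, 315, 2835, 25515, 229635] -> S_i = 35*9^i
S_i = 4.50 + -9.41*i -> [4.5, -4.91, -14.32, -23.73, -33.14]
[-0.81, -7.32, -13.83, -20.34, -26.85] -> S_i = -0.81 + -6.51*i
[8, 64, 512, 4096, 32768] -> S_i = 8*8^i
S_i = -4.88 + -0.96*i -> [-4.88, -5.84, -6.8, -7.76, -8.72]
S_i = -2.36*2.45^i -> [-2.36, -5.78, -14.17, -34.71, -85.03]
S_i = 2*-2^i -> [2, -4, 8, -16, 32]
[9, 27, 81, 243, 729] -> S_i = 9*3^i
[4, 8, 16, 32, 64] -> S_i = 4*2^i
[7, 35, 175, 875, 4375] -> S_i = 7*5^i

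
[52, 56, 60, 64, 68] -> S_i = 52 + 4*i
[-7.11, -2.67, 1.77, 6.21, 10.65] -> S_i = -7.11 + 4.44*i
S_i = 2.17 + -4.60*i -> [2.17, -2.43, -7.03, -11.63, -16.23]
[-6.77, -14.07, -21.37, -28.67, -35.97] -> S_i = -6.77 + -7.30*i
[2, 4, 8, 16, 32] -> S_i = 2*2^i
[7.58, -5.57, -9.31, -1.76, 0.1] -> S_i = Random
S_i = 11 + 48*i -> [11, 59, 107, 155, 203]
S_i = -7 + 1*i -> [-7, -6, -5, -4, -3]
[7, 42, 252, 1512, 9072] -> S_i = 7*6^i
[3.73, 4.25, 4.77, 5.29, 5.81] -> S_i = 3.73 + 0.52*i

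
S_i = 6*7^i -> [6, 42, 294, 2058, 14406]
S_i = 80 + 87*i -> [80, 167, 254, 341, 428]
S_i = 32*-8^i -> [32, -256, 2048, -16384, 131072]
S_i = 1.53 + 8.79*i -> [1.53, 10.32, 19.11, 27.9, 36.69]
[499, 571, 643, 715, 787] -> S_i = 499 + 72*i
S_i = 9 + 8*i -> [9, 17, 25, 33, 41]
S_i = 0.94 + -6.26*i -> [0.94, -5.32, -11.58, -17.84, -24.1]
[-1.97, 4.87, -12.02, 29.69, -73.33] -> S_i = -1.97*(-2.47)^i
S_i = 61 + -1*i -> [61, 60, 59, 58, 57]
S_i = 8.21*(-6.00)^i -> [8.21, -49.26, 295.56, -1773.36, 10640.16]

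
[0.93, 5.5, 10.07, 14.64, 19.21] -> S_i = 0.93 + 4.57*i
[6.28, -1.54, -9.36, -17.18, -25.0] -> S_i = 6.28 + -7.82*i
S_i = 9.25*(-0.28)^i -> [9.25, -2.59, 0.73, -0.2, 0.06]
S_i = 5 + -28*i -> [5, -23, -51, -79, -107]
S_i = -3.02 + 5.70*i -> [-3.02, 2.68, 8.38, 14.08, 19.78]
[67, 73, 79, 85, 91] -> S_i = 67 + 6*i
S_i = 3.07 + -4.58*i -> [3.07, -1.51, -6.09, -10.67, -15.25]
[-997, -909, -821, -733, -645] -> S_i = -997 + 88*i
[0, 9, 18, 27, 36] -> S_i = 0 + 9*i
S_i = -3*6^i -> [-3, -18, -108, -648, -3888]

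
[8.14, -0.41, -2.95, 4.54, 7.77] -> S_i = Random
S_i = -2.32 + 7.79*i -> [-2.32, 5.47, 13.26, 21.05, 28.84]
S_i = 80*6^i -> [80, 480, 2880, 17280, 103680]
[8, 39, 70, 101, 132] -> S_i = 8 + 31*i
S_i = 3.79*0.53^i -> [3.79, 2.01, 1.06, 0.56, 0.3]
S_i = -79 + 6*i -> [-79, -73, -67, -61, -55]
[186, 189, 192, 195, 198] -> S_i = 186 + 3*i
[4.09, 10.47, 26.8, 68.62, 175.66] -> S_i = 4.09*2.56^i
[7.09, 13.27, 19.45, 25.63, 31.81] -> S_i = 7.09 + 6.18*i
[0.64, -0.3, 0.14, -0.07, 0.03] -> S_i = 0.64*(-0.47)^i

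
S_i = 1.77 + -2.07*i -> [1.77, -0.3, -2.37, -4.44, -6.51]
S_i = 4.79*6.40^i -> [4.79, 30.66, 196.2, 1255.67, 8036.29]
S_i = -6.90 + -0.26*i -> [-6.9, -7.16, -7.42, -7.68, -7.94]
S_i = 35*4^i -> [35, 140, 560, 2240, 8960]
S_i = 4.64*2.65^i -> [4.64, 12.3, 32.58, 86.35, 228.82]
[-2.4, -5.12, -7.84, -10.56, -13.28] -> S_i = -2.40 + -2.72*i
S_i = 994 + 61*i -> [994, 1055, 1116, 1177, 1238]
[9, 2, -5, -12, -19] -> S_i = 9 + -7*i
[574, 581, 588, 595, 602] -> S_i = 574 + 7*i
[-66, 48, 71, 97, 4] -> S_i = Random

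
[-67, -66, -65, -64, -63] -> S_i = -67 + 1*i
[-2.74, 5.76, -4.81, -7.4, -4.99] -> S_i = Random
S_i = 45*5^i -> [45, 225, 1125, 5625, 28125]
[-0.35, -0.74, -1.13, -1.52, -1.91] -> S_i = -0.35 + -0.39*i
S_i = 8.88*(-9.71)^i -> [8.88, -86.22, 837.24, -8129.63, 78938.68]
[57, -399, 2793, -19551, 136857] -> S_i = 57*-7^i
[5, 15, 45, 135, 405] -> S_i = 5*3^i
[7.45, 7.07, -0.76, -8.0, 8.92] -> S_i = Random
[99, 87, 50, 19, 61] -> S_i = Random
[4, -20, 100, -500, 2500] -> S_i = 4*-5^i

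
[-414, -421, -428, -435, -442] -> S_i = -414 + -7*i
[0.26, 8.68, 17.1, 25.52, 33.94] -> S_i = 0.26 + 8.42*i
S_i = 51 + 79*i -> [51, 130, 209, 288, 367]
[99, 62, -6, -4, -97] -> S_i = Random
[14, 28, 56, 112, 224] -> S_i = 14*2^i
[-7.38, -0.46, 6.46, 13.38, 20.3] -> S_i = -7.38 + 6.92*i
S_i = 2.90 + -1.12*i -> [2.9, 1.78, 0.66, -0.46, -1.58]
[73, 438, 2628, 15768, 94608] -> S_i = 73*6^i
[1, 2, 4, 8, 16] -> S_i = 1*2^i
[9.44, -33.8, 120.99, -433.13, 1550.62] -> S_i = 9.44*(-3.58)^i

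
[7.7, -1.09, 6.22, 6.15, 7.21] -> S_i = Random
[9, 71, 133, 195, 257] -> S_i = 9 + 62*i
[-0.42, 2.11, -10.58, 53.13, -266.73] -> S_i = -0.42*(-5.02)^i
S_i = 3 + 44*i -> [3, 47, 91, 135, 179]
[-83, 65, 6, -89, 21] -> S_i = Random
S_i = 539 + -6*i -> [539, 533, 527, 521, 515]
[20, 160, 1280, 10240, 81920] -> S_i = 20*8^i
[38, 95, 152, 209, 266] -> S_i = 38 + 57*i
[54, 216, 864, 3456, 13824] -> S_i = 54*4^i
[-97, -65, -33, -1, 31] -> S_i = -97 + 32*i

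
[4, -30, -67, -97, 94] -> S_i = Random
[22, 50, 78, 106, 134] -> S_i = 22 + 28*i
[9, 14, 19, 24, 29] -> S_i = 9 + 5*i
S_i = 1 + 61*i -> [1, 62, 123, 184, 245]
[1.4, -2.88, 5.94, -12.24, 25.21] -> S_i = 1.40*(-2.06)^i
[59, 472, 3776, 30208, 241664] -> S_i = 59*8^i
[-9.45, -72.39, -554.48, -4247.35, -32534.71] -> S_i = -9.45*7.66^i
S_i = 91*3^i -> [91, 273, 819, 2457, 7371]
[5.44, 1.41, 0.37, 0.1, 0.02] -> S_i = 5.44*0.26^i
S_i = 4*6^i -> [4, 24, 144, 864, 5184]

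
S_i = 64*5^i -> [64, 320, 1600, 8000, 40000]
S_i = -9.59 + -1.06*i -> [-9.59, -10.65, -11.71, -12.77, -13.83]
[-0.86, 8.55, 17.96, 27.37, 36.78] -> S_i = -0.86 + 9.41*i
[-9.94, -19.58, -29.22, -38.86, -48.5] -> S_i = -9.94 + -9.64*i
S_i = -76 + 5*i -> [-76, -71, -66, -61, -56]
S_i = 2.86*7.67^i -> [2.86, 21.94, 168.25, 1290.48, 9898.0]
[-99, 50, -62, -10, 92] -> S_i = Random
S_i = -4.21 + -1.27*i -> [-4.21, -5.48, -6.75, -8.02, -9.29]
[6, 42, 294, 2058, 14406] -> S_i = 6*7^i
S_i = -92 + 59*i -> [-92, -33, 26, 85, 144]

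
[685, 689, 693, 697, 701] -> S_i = 685 + 4*i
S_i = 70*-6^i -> [70, -420, 2520, -15120, 90720]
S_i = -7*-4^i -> [-7, 28, -112, 448, -1792]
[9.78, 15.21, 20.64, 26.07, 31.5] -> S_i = 9.78 + 5.43*i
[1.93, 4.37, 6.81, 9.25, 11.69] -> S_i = 1.93 + 2.44*i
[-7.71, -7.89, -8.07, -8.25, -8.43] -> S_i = -7.71 + -0.18*i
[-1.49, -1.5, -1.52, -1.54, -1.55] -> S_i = -1.49*1.01^i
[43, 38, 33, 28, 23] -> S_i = 43 + -5*i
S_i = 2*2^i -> [2, 4, 8, 16, 32]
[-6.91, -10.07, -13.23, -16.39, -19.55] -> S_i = -6.91 + -3.16*i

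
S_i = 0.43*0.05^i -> [0.43, 0.02, 0.0, 0.0, 0.0]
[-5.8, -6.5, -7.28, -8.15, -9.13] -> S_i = -5.80*1.12^i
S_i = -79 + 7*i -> [-79, -72, -65, -58, -51]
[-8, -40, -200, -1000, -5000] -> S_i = -8*5^i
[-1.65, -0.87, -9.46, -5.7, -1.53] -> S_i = Random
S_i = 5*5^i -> [5, 25, 125, 625, 3125]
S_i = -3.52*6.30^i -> [-3.52, -22.18, -139.71, -880.17, -5545.04]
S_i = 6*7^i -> [6, 42, 294, 2058, 14406]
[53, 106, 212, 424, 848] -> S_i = 53*2^i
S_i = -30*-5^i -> [-30, 150, -750, 3750, -18750]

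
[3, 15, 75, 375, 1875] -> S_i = 3*5^i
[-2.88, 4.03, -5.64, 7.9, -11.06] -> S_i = -2.88*(-1.40)^i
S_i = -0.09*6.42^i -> [-0.09, -0.58, -3.71, -23.81, -152.89]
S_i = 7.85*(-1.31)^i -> [7.85, -10.28, 13.47, -17.65, 23.12]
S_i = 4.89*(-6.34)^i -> [4.89, -31.0, 196.56, -1246.17, 7900.71]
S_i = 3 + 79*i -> [3, 82, 161, 240, 319]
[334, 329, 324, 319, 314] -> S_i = 334 + -5*i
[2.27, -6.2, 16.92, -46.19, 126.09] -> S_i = 2.27*(-2.73)^i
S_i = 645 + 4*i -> [645, 649, 653, 657, 661]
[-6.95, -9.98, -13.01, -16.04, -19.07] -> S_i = -6.95 + -3.03*i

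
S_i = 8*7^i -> [8, 56, 392, 2744, 19208]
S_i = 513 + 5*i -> [513, 518, 523, 528, 533]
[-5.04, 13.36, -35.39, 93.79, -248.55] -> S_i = -5.04*(-2.65)^i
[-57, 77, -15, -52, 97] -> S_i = Random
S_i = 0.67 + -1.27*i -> [0.67, -0.6, -1.87, -3.14, -4.41]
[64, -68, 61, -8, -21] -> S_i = Random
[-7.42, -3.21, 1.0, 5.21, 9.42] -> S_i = -7.42 + 4.21*i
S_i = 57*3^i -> [57, 171, 513, 1539, 4617]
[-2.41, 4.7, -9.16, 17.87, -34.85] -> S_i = -2.41*(-1.95)^i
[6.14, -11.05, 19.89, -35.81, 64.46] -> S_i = 6.14*(-1.80)^i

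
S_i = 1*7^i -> [1, 7, 49, 343, 2401]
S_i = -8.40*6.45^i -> [-8.4, -54.18, -349.46, -2254.02, -14538.45]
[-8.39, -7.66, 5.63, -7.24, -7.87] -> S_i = Random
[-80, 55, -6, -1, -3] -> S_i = Random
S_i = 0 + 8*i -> [0, 8, 16, 24, 32]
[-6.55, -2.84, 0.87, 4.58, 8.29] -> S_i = -6.55 + 3.71*i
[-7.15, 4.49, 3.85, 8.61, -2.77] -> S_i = Random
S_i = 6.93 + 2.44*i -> [6.93, 9.37, 11.81, 14.25, 16.69]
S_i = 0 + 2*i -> [0, 2, 4, 6, 8]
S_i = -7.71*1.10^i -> [-7.71, -8.48, -9.33, -10.26, -11.29]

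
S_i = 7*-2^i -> [7, -14, 28, -56, 112]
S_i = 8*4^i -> [8, 32, 128, 512, 2048]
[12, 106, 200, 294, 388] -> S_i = 12 + 94*i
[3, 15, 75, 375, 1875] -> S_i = 3*5^i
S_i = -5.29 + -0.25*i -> [-5.29, -5.54, -5.79, -6.04, -6.29]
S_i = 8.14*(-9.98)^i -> [8.14, -81.24, 810.75, -8091.26, 80750.75]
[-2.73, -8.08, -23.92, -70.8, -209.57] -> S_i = -2.73*2.96^i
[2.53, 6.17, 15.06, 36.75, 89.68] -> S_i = 2.53*2.44^i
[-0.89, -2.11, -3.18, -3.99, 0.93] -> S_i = Random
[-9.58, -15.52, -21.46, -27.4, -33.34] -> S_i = -9.58 + -5.94*i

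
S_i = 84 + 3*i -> [84, 87, 90, 93, 96]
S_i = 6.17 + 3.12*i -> [6.17, 9.29, 12.41, 15.53, 18.65]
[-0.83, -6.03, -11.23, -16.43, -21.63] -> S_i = -0.83 + -5.20*i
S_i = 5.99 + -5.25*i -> [5.99, 0.74, -4.51, -9.76, -15.01]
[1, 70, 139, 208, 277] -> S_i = 1 + 69*i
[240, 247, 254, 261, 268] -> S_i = 240 + 7*i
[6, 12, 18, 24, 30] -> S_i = 6 + 6*i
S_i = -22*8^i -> [-22, -176, -1408, -11264, -90112]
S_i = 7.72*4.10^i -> [7.72, 31.65, 129.77, 532.07, 2181.49]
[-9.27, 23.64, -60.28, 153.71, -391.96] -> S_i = -9.27*(-2.55)^i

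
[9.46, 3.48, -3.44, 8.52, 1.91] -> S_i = Random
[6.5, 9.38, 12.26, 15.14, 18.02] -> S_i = 6.50 + 2.88*i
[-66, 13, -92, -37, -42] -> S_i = Random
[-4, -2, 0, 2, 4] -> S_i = -4 + 2*i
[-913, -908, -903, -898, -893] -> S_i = -913 + 5*i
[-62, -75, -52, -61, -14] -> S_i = Random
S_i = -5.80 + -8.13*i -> [-5.8, -13.93, -22.06, -30.19, -38.32]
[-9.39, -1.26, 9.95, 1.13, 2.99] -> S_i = Random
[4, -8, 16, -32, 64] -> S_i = 4*-2^i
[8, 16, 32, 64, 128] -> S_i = 8*2^i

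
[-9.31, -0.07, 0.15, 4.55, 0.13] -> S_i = Random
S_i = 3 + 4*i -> [3, 7, 11, 15, 19]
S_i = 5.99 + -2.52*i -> [5.99, 3.47, 0.95, -1.57, -4.09]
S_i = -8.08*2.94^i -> [-8.08, -23.76, -69.84, -205.33, -603.67]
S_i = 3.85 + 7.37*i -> [3.85, 11.22, 18.59, 25.96, 33.33]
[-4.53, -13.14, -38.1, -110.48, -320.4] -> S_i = -4.53*2.90^i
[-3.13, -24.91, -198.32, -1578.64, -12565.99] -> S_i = -3.13*7.96^i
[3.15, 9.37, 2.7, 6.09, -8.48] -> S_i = Random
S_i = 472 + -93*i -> [472, 379, 286, 193, 100]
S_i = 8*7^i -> [8, 56, 392, 2744, 19208]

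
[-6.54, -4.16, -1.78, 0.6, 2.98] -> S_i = -6.54 + 2.38*i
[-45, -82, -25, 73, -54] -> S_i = Random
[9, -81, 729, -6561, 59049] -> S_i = 9*-9^i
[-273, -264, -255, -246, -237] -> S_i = -273 + 9*i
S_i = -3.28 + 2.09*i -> [-3.28, -1.19, 0.9, 2.99, 5.08]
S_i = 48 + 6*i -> [48, 54, 60, 66, 72]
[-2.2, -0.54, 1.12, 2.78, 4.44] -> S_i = -2.20 + 1.66*i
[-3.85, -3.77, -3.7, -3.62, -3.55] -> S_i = -3.85*0.98^i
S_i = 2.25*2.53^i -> [2.25, 5.69, 14.4, 36.44, 92.19]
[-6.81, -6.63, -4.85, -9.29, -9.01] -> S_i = Random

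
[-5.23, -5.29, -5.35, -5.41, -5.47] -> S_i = -5.23 + -0.06*i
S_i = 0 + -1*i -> [0, -1, -2, -3, -4]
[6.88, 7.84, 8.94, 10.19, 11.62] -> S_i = 6.88*1.14^i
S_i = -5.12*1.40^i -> [-5.12, -7.17, -10.04, -14.05, -19.67]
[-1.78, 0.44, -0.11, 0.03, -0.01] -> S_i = -1.78*(-0.25)^i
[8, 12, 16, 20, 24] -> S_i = 8 + 4*i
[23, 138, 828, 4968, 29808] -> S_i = 23*6^i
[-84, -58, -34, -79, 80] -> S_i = Random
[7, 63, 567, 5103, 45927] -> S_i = 7*9^i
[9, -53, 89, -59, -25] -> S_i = Random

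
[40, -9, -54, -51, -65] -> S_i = Random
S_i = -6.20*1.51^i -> [-6.2, -9.36, -14.14, -21.35, -32.23]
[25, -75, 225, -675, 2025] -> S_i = 25*-3^i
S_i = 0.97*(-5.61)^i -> [0.97, -5.44, 30.53, -171.26, 960.78]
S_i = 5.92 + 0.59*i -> [5.92, 6.51, 7.1, 7.69, 8.28]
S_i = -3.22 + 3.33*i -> [-3.22, 0.11, 3.44, 6.77, 10.1]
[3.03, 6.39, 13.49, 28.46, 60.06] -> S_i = 3.03*2.11^i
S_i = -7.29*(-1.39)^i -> [-7.29, 10.13, -14.09, 19.58, -27.21]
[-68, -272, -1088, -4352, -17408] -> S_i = -68*4^i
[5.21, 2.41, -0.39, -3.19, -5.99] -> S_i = 5.21 + -2.80*i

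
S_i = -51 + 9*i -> [-51, -42, -33, -24, -15]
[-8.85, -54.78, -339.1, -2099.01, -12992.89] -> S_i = -8.85*6.19^i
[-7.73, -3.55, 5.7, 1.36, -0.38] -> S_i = Random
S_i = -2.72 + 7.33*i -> [-2.72, 4.61, 11.94, 19.27, 26.6]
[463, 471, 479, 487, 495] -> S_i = 463 + 8*i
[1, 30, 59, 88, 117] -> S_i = 1 + 29*i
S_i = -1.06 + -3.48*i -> [-1.06, -4.54, -8.02, -11.5, -14.98]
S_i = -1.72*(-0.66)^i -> [-1.72, 1.14, -0.75, 0.49, -0.33]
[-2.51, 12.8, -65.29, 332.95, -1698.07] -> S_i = -2.51*(-5.10)^i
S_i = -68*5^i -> [-68, -340, -1700, -8500, -42500]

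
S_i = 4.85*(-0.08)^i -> [4.85, -0.39, 0.03, -0.0, 0.0]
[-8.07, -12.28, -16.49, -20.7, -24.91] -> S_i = -8.07 + -4.21*i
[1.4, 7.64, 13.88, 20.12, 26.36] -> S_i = 1.40 + 6.24*i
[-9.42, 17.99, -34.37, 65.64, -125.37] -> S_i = -9.42*(-1.91)^i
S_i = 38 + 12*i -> [38, 50, 62, 74, 86]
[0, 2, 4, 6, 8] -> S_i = 0 + 2*i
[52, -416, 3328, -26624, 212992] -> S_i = 52*-8^i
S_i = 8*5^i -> [8, 40, 200, 1000, 5000]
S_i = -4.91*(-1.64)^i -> [-4.91, 8.05, -13.21, 21.66, -35.52]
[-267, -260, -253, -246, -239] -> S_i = -267 + 7*i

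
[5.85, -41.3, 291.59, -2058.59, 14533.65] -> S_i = 5.85*(-7.06)^i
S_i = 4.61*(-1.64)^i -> [4.61, -7.56, 12.4, -20.33, 33.35]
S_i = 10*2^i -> [10, 20, 40, 80, 160]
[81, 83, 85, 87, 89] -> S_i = 81 + 2*i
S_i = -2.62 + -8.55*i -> [-2.62, -11.17, -19.72, -28.27, -36.82]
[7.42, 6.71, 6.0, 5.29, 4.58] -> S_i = 7.42 + -0.71*i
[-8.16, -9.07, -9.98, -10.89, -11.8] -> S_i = -8.16 + -0.91*i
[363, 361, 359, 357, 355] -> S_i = 363 + -2*i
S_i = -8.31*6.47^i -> [-8.31, -53.77, -347.86, -2250.68, -14561.9]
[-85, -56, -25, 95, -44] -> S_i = Random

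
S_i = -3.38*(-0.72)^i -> [-3.38, 2.43, -1.75, 1.26, -0.91]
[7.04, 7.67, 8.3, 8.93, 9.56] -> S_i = 7.04 + 0.63*i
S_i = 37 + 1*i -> [37, 38, 39, 40, 41]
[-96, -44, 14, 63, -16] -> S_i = Random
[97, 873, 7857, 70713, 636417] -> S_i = 97*9^i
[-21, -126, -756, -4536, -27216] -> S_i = -21*6^i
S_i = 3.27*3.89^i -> [3.27, 12.72, 49.48, 192.48, 748.77]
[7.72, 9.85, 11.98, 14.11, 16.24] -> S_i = 7.72 + 2.13*i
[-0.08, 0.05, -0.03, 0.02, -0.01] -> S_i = -0.08*(-0.64)^i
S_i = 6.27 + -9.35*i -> [6.27, -3.08, -12.43, -21.78, -31.13]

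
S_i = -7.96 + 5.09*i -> [-7.96, -2.87, 2.22, 7.31, 12.4]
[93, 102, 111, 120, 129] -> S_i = 93 + 9*i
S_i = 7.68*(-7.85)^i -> [7.68, -60.29, 473.26, -3715.1, 29163.51]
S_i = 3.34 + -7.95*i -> [3.34, -4.61, -12.56, -20.51, -28.46]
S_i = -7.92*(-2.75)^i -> [-7.92, 21.78, -59.9, 164.71, -452.96]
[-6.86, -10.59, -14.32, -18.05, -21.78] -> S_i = -6.86 + -3.73*i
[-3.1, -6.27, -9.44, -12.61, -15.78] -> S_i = -3.10 + -3.17*i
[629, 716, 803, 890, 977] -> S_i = 629 + 87*i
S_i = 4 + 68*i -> [4, 72, 140, 208, 276]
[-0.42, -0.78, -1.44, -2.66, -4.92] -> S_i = -0.42*1.85^i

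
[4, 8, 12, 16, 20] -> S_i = 4 + 4*i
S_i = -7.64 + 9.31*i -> [-7.64, 1.67, 10.98, 20.29, 29.6]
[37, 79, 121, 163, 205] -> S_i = 37 + 42*i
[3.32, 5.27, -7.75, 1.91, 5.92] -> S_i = Random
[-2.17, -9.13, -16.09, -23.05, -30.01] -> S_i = -2.17 + -6.96*i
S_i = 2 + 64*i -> [2, 66, 130, 194, 258]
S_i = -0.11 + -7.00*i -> [-0.11, -7.11, -14.11, -21.11, -28.11]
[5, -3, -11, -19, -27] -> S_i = 5 + -8*i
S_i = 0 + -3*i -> [0, -3, -6, -9, -12]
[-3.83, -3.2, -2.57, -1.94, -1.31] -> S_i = -3.83 + 0.63*i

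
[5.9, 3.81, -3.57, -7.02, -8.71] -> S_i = Random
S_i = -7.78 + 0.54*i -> [-7.78, -7.24, -6.7, -6.16, -5.62]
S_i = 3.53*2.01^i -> [3.53, 7.1, 14.26, 28.67, 57.62]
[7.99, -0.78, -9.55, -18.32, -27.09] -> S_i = 7.99 + -8.77*i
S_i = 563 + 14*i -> [563, 577, 591, 605, 619]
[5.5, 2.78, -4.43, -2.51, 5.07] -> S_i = Random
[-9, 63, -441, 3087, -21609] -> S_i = -9*-7^i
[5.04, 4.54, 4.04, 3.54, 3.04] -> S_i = 5.04 + -0.50*i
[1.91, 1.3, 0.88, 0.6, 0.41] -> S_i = 1.91*0.68^i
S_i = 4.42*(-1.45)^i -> [4.42, -6.41, 9.29, -13.47, 19.54]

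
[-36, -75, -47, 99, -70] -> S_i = Random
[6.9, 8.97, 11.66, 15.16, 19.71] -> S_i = 6.90*1.30^i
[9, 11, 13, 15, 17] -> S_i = 9 + 2*i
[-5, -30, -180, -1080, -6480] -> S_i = -5*6^i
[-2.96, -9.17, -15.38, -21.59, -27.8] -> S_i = -2.96 + -6.21*i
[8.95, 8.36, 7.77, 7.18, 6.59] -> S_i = 8.95 + -0.59*i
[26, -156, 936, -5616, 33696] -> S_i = 26*-6^i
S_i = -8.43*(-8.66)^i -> [-8.43, 73.0, -632.21, 5474.96, -47413.19]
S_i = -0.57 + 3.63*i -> [-0.57, 3.06, 6.69, 10.32, 13.95]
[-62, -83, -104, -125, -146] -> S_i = -62 + -21*i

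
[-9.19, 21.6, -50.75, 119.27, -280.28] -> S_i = -9.19*(-2.35)^i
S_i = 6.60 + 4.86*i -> [6.6, 11.46, 16.32, 21.18, 26.04]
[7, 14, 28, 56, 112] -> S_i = 7*2^i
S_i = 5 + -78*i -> [5, -73, -151, -229, -307]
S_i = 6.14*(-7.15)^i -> [6.14, -43.9, 313.89, -2244.33, 16046.95]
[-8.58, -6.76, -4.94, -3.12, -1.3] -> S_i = -8.58 + 1.82*i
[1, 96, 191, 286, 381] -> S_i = 1 + 95*i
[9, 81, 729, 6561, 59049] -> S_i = 9*9^i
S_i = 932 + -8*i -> [932, 924, 916, 908, 900]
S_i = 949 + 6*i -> [949, 955, 961, 967, 973]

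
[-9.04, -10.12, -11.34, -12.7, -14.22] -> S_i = -9.04*1.12^i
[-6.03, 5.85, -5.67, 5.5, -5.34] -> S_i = -6.03*(-0.97)^i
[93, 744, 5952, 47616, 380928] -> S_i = 93*8^i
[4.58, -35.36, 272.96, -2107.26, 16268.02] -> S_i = 4.58*(-7.72)^i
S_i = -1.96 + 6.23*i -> [-1.96, 4.27, 10.5, 16.73, 22.96]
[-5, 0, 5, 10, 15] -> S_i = -5 + 5*i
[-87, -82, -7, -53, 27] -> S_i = Random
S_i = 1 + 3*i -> [1, 4, 7, 10, 13]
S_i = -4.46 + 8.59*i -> [-4.46, 4.13, 12.72, 21.31, 29.9]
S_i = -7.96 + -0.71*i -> [-7.96, -8.67, -9.38, -10.09, -10.8]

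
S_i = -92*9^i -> [-92, -828, -7452, -67068, -603612]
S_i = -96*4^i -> [-96, -384, -1536, -6144, -24576]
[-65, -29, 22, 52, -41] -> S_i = Random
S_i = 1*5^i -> [1, 5, 25, 125, 625]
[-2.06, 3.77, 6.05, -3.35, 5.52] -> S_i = Random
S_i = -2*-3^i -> [-2, 6, -18, 54, -162]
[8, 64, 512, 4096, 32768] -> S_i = 8*8^i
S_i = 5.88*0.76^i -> [5.88, 4.47, 3.4, 2.58, 1.96]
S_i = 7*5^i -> [7, 35, 175, 875, 4375]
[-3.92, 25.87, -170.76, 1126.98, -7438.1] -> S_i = -3.92*(-6.60)^i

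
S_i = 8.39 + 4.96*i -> [8.39, 13.35, 18.31, 23.27, 28.23]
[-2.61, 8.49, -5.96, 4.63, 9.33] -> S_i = Random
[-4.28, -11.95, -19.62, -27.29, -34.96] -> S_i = -4.28 + -7.67*i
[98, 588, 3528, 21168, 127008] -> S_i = 98*6^i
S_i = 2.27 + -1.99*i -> [2.27, 0.28, -1.71, -3.7, -5.69]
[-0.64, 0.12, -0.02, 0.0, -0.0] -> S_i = -0.64*(-0.19)^i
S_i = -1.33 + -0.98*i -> [-1.33, -2.31, -3.29, -4.27, -5.25]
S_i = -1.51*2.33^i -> [-1.51, -3.52, -8.2, -19.1, -44.5]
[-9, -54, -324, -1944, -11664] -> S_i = -9*6^i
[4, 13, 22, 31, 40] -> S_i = 4 + 9*i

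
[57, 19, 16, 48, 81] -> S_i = Random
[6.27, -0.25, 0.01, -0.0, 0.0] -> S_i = 6.27*(-0.04)^i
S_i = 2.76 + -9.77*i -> [2.76, -7.01, -16.78, -26.55, -36.32]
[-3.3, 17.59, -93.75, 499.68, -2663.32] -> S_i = -3.30*(-5.33)^i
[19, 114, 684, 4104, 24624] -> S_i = 19*6^i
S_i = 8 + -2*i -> [8, 6, 4, 2, 0]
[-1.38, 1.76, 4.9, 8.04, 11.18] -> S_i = -1.38 + 3.14*i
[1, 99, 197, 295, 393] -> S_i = 1 + 98*i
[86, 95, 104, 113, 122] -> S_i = 86 + 9*i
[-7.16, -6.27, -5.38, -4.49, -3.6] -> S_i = -7.16 + 0.89*i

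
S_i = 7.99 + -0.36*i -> [7.99, 7.63, 7.27, 6.91, 6.55]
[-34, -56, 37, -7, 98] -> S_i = Random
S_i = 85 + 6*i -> [85, 91, 97, 103, 109]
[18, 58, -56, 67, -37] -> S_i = Random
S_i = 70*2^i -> [70, 140, 280, 560, 1120]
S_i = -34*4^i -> [-34, -136, -544, -2176, -8704]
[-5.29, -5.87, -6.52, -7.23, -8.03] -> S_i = -5.29*1.11^i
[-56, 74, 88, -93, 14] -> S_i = Random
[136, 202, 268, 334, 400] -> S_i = 136 + 66*i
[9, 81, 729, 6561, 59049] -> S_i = 9*9^i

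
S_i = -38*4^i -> [-38, -152, -608, -2432, -9728]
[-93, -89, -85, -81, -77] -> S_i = -93 + 4*i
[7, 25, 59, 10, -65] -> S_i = Random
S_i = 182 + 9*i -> [182, 191, 200, 209, 218]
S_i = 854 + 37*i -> [854, 891, 928, 965, 1002]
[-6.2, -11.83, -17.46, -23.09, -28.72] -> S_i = -6.20 + -5.63*i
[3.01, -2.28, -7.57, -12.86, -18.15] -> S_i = 3.01 + -5.29*i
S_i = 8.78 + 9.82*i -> [8.78, 18.6, 28.42, 38.24, 48.06]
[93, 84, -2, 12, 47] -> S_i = Random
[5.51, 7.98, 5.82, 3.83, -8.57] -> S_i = Random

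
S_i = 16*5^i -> [16, 80, 400, 2000, 10000]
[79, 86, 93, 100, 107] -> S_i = 79 + 7*i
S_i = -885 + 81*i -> [-885, -804, -723, -642, -561]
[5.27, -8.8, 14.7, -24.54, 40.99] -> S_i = 5.27*(-1.67)^i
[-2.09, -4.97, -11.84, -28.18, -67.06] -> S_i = -2.09*2.38^i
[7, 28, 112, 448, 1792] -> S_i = 7*4^i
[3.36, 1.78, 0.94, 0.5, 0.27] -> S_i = 3.36*0.53^i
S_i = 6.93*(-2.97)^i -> [6.93, -20.58, 61.13, -181.55, 539.21]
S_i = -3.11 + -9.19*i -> [-3.11, -12.3, -21.49, -30.68, -39.87]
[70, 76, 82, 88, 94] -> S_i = 70 + 6*i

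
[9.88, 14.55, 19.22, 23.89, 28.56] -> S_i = 9.88 + 4.67*i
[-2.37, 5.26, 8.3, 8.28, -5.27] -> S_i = Random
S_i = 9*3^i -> [9, 27, 81, 243, 729]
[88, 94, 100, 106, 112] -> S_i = 88 + 6*i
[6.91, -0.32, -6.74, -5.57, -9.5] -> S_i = Random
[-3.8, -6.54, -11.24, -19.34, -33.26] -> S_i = -3.80*1.72^i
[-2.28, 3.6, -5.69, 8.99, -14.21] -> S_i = -2.28*(-1.58)^i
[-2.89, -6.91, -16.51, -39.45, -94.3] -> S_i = -2.89*2.39^i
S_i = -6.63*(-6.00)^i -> [-6.63, 39.78, -238.68, 1432.08, -8592.48]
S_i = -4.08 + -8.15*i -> [-4.08, -12.23, -20.38, -28.53, -36.68]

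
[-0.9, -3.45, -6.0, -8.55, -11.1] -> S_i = -0.90 + -2.55*i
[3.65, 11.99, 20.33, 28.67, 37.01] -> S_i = 3.65 + 8.34*i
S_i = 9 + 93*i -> [9, 102, 195, 288, 381]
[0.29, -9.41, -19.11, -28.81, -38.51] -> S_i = 0.29 + -9.70*i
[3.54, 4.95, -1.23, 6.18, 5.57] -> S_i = Random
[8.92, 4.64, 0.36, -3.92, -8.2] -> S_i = 8.92 + -4.28*i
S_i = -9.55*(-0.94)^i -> [-9.55, 8.98, -8.44, 7.93, -7.46]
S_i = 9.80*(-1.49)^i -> [9.8, -14.6, 21.76, -32.42, 48.3]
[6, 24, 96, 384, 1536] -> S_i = 6*4^i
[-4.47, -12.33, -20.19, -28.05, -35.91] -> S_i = -4.47 + -7.86*i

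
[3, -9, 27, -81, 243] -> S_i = 3*-3^i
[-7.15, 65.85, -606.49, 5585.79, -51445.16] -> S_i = -7.15*(-9.21)^i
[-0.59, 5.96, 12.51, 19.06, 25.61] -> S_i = -0.59 + 6.55*i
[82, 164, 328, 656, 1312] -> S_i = 82*2^i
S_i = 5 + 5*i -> [5, 10, 15, 20, 25]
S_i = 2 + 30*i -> [2, 32, 62, 92, 122]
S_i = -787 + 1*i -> [-787, -786, -785, -784, -783]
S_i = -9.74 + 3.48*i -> [-9.74, -6.26, -2.78, 0.7, 4.18]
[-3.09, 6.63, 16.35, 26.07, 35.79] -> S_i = -3.09 + 9.72*i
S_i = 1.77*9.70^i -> [1.77, 17.17, 166.54, 1615.43, 15669.68]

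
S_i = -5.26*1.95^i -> [-5.26, -10.26, -20.0, -39.0, -76.05]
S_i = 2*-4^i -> [2, -8, 32, -128, 512]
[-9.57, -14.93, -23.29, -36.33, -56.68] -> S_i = -9.57*1.56^i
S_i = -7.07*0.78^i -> [-7.07, -5.51, -4.3, -3.36, -2.62]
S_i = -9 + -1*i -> [-9, -10, -11, -12, -13]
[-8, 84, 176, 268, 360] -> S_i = -8 + 92*i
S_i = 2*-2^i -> [2, -4, 8, -16, 32]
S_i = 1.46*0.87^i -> [1.46, 1.27, 1.11, 0.96, 0.84]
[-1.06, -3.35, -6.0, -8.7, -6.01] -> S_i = Random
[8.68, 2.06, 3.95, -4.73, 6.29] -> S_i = Random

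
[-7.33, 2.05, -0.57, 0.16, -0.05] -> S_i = -7.33*(-0.28)^i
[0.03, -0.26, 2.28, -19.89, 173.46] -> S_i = 0.03*(-8.72)^i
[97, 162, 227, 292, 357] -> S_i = 97 + 65*i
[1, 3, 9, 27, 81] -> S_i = 1*3^i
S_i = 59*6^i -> [59, 354, 2124, 12744, 76464]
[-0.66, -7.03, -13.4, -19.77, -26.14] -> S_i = -0.66 + -6.37*i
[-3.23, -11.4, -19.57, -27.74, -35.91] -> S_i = -3.23 + -8.17*i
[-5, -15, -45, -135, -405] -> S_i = -5*3^i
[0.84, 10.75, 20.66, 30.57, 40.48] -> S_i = 0.84 + 9.91*i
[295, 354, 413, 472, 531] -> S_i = 295 + 59*i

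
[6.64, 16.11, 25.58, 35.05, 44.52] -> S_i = 6.64 + 9.47*i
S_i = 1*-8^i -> [1, -8, 64, -512, 4096]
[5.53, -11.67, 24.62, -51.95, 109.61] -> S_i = 5.53*(-2.11)^i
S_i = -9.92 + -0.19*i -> [-9.92, -10.11, -10.3, -10.49, -10.68]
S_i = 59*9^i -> [59, 531, 4779, 43011, 387099]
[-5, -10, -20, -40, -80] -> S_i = -5*2^i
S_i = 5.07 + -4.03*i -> [5.07, 1.04, -2.99, -7.02, -11.05]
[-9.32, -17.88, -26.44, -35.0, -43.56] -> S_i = -9.32 + -8.56*i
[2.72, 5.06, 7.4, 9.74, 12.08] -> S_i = 2.72 + 2.34*i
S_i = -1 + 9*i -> [-1, 8, 17, 26, 35]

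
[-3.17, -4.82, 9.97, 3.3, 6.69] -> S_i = Random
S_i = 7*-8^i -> [7, -56, 448, -3584, 28672]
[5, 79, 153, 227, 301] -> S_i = 5 + 74*i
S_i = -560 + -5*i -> [-560, -565, -570, -575, -580]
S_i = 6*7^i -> [6, 42, 294, 2058, 14406]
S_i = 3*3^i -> [3, 9, 27, 81, 243]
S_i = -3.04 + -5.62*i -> [-3.04, -8.66, -14.28, -19.9, -25.52]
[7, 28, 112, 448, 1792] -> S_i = 7*4^i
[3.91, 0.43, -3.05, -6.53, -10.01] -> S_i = 3.91 + -3.48*i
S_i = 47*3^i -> [47, 141, 423, 1269, 3807]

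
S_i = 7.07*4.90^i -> [7.07, 34.64, 169.75, 831.78, 4075.71]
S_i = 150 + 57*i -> [150, 207, 264, 321, 378]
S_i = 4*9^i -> [4, 36, 324, 2916, 26244]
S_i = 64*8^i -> [64, 512, 4096, 32768, 262144]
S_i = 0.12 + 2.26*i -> [0.12, 2.38, 4.64, 6.9, 9.16]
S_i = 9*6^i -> [9, 54, 324, 1944, 11664]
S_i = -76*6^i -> [-76, -456, -2736, -16416, -98496]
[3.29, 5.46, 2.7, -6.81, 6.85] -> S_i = Random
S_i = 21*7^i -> [21, 147, 1029, 7203, 50421]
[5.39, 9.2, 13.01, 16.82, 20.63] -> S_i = 5.39 + 3.81*i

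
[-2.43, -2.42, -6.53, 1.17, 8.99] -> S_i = Random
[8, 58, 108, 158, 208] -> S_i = 8 + 50*i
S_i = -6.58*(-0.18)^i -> [-6.58, 1.18, -0.21, 0.04, -0.01]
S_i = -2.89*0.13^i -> [-2.89, -0.38, -0.05, -0.01, -0.0]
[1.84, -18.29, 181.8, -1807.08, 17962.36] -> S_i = 1.84*(-9.94)^i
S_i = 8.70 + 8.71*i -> [8.7, 17.41, 26.12, 34.83, 43.54]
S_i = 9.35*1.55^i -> [9.35, 14.49, 22.46, 34.82, 53.97]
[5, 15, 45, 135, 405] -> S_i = 5*3^i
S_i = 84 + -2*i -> [84, 82, 80, 78, 76]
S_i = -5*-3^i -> [-5, 15, -45, 135, -405]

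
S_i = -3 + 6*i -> [-3, 3, 9, 15, 21]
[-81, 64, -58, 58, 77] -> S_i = Random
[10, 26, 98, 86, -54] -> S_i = Random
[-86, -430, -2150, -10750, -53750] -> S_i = -86*5^i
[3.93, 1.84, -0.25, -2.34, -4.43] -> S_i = 3.93 + -2.09*i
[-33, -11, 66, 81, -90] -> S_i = Random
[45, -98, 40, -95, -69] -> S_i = Random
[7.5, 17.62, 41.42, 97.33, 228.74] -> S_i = 7.50*2.35^i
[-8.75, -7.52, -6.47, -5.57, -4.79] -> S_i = -8.75*0.86^i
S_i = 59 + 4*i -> [59, 63, 67, 71, 75]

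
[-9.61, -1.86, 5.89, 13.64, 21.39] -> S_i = -9.61 + 7.75*i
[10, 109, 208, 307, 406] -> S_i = 10 + 99*i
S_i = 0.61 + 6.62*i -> [0.61, 7.23, 13.85, 20.47, 27.09]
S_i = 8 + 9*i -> [8, 17, 26, 35, 44]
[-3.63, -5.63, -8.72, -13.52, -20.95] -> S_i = -3.63*1.55^i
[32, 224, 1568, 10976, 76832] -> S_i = 32*7^i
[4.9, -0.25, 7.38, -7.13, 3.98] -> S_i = Random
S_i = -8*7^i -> [-8, -56, -392, -2744, -19208]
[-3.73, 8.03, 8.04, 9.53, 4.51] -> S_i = Random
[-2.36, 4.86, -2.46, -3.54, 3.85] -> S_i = Random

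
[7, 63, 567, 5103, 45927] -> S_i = 7*9^i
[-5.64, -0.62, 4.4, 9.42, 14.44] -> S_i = -5.64 + 5.02*i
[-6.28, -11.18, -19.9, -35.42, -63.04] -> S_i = -6.28*1.78^i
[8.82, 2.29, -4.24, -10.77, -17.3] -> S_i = 8.82 + -6.53*i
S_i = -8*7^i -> [-8, -56, -392, -2744, -19208]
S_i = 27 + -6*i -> [27, 21, 15, 9, 3]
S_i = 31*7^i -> [31, 217, 1519, 10633, 74431]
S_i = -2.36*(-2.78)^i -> [-2.36, 6.56, -18.24, 50.7, -140.96]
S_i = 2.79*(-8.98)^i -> [2.79, -25.05, 224.99, -2020.38, 18143.02]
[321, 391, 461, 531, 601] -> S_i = 321 + 70*i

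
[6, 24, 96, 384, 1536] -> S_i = 6*4^i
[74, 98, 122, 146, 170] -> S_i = 74 + 24*i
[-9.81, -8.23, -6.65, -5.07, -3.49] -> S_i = -9.81 + 1.58*i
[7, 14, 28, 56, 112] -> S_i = 7*2^i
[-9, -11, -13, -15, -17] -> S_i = -9 + -2*i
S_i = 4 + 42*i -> [4, 46, 88, 130, 172]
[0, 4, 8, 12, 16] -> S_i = 0 + 4*i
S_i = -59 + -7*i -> [-59, -66, -73, -80, -87]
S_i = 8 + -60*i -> [8, -52, -112, -172, -232]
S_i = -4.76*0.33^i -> [-4.76, -1.57, -0.52, -0.17, -0.06]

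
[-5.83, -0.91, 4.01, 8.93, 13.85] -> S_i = -5.83 + 4.92*i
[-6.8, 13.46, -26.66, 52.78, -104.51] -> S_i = -6.80*(-1.98)^i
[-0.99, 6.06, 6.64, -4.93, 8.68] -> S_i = Random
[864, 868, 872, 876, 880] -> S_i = 864 + 4*i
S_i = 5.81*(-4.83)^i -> [5.81, -28.06, 135.54, -654.66, 3162.02]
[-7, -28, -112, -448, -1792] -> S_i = -7*4^i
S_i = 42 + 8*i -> [42, 50, 58, 66, 74]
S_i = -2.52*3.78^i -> [-2.52, -9.53, -36.01, -136.11, -514.48]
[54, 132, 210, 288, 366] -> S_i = 54 + 78*i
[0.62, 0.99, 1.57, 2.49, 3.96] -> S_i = 0.62*1.59^i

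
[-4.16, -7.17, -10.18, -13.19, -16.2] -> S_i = -4.16 + -3.01*i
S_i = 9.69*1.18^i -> [9.69, 11.43, 13.49, 15.92, 18.79]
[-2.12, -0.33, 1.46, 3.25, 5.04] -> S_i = -2.12 + 1.79*i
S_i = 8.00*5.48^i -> [8.0, 43.84, 240.24, 1316.53, 7214.6]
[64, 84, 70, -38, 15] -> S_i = Random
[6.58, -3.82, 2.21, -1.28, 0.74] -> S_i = 6.58*(-0.58)^i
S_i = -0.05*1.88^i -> [-0.05, -0.09, -0.18, -0.33, -0.62]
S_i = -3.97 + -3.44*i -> [-3.97, -7.41, -10.85, -14.29, -17.73]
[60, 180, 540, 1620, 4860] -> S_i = 60*3^i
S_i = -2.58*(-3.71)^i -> [-2.58, 9.57, -35.51, 131.75, -488.78]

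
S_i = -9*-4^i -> [-9, 36, -144, 576, -2304]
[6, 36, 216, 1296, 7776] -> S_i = 6*6^i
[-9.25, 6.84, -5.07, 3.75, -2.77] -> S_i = -9.25*(-0.74)^i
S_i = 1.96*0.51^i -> [1.96, 1.0, 0.51, 0.26, 0.13]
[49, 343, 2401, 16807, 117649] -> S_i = 49*7^i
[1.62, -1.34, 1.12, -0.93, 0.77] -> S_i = 1.62*(-0.83)^i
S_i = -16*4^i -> [-16, -64, -256, -1024, -4096]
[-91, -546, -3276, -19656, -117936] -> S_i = -91*6^i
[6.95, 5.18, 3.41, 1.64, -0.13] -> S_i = 6.95 + -1.77*i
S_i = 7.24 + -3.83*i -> [7.24, 3.41, -0.42, -4.25, -8.08]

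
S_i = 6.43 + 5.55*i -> [6.43, 11.98, 17.53, 23.08, 28.63]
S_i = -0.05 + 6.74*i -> [-0.05, 6.69, 13.43, 20.17, 26.91]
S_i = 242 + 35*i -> [242, 277, 312, 347, 382]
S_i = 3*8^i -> [3, 24, 192, 1536, 12288]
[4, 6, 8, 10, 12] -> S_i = 4 + 2*i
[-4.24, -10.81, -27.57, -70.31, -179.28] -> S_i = -4.24*2.55^i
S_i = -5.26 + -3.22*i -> [-5.26, -8.48, -11.7, -14.92, -18.14]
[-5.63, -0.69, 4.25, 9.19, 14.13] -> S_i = -5.63 + 4.94*i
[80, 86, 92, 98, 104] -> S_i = 80 + 6*i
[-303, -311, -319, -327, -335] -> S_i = -303 + -8*i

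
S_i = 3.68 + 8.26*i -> [3.68, 11.94, 20.2, 28.46, 36.72]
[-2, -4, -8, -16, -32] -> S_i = -2*2^i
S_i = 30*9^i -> [30, 270, 2430, 21870, 196830]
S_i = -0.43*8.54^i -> [-0.43, -3.67, -31.36, -267.82, -2287.18]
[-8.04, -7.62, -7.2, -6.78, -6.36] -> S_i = -8.04 + 0.42*i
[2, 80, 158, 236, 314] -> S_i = 2 + 78*i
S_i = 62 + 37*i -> [62, 99, 136, 173, 210]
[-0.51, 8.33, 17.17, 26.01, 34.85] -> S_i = -0.51 + 8.84*i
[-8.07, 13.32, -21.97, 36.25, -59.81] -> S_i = -8.07*(-1.65)^i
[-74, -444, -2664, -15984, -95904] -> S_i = -74*6^i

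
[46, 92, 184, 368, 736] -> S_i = 46*2^i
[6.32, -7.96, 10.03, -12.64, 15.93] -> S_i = 6.32*(-1.26)^i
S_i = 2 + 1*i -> [2, 3, 4, 5, 6]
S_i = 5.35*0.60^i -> [5.35, 3.21, 1.93, 1.16, 0.69]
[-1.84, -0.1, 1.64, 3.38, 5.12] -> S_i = -1.84 + 1.74*i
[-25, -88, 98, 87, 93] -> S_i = Random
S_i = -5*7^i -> [-5, -35, -245, -1715, -12005]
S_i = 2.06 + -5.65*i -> [2.06, -3.59, -9.24, -14.89, -20.54]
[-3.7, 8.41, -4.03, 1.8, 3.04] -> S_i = Random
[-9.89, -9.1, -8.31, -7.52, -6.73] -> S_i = -9.89 + 0.79*i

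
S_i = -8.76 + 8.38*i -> [-8.76, -0.38, 8.0, 16.38, 24.76]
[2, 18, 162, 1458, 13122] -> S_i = 2*9^i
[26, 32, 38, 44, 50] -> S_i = 26 + 6*i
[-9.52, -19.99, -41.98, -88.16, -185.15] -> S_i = -9.52*2.10^i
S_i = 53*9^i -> [53, 477, 4293, 38637, 347733]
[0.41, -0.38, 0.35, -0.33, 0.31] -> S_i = 0.41*(-0.93)^i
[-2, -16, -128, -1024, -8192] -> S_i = -2*8^i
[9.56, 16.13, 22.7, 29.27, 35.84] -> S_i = 9.56 + 6.57*i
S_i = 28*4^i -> [28, 112, 448, 1792, 7168]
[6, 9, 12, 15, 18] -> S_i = 6 + 3*i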